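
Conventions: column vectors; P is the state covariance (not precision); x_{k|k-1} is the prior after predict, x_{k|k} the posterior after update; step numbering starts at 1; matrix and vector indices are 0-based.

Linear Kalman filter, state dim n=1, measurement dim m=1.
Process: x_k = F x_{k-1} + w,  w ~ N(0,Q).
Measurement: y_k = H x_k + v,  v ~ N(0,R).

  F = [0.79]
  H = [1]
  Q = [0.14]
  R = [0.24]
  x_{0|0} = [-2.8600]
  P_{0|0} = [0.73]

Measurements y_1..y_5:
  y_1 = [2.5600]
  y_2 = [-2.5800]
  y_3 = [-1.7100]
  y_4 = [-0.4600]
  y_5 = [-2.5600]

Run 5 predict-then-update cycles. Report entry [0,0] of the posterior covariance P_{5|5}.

step 1: x^-=[-2.2594]  P^-=[0.5956]  S=[0.8356]  K=[0.7128]  nu=[4.8194]  x^+=[1.1758]  P^+=[0.1711]
step 2: x^-=[0.9289]  P^-=[0.2468]  S=[0.4868]  K=[0.5069]  nu=[-3.5089]  x^+=[-0.8499]  P^+=[0.1217]
step 3: x^-=[-0.6715]  P^-=[0.2159]  S=[0.4559]  K=[0.4736]  nu=[-1.0385]  x^+=[-1.1633]  P^+=[0.1137]
step 4: x^-=[-0.9190]  P^-=[0.2109]  S=[0.4509]  K=[0.4678]  nu=[0.4590]  x^+=[-0.7043]  P^+=[0.1123]
step 5: x^-=[-0.5564]  P^-=[0.2101]  S=[0.4501]  K=[0.4667]  nu=[-2.0036]  x^+=[-1.4916]  P^+=[0.1120]

P_post[0,0] = 0.1120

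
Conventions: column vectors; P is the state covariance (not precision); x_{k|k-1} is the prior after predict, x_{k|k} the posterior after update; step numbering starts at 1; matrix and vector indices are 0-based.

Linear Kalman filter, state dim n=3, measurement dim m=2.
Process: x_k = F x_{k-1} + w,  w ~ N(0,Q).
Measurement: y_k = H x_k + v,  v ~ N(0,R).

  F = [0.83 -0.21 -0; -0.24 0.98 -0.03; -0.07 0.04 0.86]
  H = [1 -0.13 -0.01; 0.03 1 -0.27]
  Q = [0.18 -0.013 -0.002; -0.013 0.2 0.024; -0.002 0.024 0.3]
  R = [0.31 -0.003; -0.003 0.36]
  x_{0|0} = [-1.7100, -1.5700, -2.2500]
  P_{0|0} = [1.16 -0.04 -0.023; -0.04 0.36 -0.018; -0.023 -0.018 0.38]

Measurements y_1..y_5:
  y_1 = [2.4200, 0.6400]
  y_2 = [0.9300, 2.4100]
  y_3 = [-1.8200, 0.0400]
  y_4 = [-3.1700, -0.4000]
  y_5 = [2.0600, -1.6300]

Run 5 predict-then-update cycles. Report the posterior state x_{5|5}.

x_post = [0.3112, -1.0156, -0.9138]

step 1: x^-=[-1.0896, -1.0607, -1.8781]  P^-=[1.0089 -0.3523 -0.0875; -0.3523 0.6324 0.0405; -0.0875 0.0405 0.5891]  S=[1.4231 -0.3796; -0.3796 0.9947]  K=[0.7367 -0.0188; -0.1578 0.5540; -0.1134 -0.1651]  nu=[3.3529, 1.2263]  x^+=[1.3575, -0.9105, -2.4606]  P^+=[0.2256 -0.0204 -0.0171; -0.0204 0.2254 0.0920; -0.0171 0.0920 0.5579]
step 2: x^-=[1.3180, -1.1443, -2.2476]  P^-=[0.3525 -0.1209 -0.0468; -0.1209 0.4339 0.1048; -0.0468 0.1048 0.7226]  S=[0.7025 -0.1520; -0.1520 0.7838]  K=[0.5196 -0.0239; -0.1492 0.4839; -0.1270 -0.1416]  nu=[-0.5592, 2.9079]  x^+=[0.9580, 0.3462, -2.5885]  P^+=[0.1586 -0.0186 -0.0138; -0.0186 0.2128 0.1391; -0.0138 0.1391 0.7010]
step 3: x^-=[0.7224, 0.1870, -2.2793]  P^-=[0.3051 -0.1033 -0.0489; -0.1033 0.4145 0.1382; -0.0489 0.1382 0.8309]  S=[0.6504 -0.1317; -0.1317 0.7553]  K=[0.4860 -0.0224; -0.1487 0.4693; -0.1441 -0.1411]  nu=[-2.5409, -0.7841]  x^+=[-0.4949, 0.1969, -1.8025]  P^+=[0.1483 -0.0178 -0.0143; -0.0178 0.2153 0.1682; -0.0143 0.1682 0.8077]
step 4: x^-=[-0.4521, 0.3658, -1.5076]  P^-=[0.2979 -0.1008 -0.0539; -0.1008 0.4144 0.1599; -0.0539 0.1599 0.9119]  S=[0.6427 -0.1273; -0.1273 0.7496]  K=[0.4804 -0.0216; -0.1510 0.4655; -0.1589 -0.1442]  nu=[-2.6854, -1.1593]  x^+=[-1.7172, 0.2316, -0.9136]  P^+=[0.1465 -0.0178 -0.0155; -0.0178 0.2194 0.1882; -0.0155 0.1882 0.8859]
step 5: x^-=[-1.4739, 0.6665, -0.6562]  P^-=[0.2968 -0.1011 -0.0583; -0.1011 0.4170 0.1752; -0.0583 0.1752 0.9712]  S=[0.6419 -0.1263; -0.1263 0.7484]  K=[0.4796 -0.0213; -0.1535 0.4641; -0.1704 -0.1474]  nu=[3.6140, -2.4294]  x^+=[0.3112, -1.0156, -0.9138]  P^+=[0.1462 -0.0180 -0.0166; -0.0180 0.2227 0.2024; -0.0166 0.2024 0.9426]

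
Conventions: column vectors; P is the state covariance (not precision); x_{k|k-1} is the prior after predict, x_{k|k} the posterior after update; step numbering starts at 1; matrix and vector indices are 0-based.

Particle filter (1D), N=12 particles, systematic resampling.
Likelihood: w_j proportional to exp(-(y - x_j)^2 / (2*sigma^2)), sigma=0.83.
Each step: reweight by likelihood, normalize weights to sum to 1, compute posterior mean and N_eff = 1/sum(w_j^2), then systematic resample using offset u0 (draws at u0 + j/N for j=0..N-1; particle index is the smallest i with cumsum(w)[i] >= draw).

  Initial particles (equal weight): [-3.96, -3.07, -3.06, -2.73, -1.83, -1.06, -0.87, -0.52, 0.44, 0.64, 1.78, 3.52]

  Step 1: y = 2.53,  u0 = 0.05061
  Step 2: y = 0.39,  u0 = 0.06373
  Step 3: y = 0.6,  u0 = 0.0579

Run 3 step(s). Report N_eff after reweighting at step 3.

N_eff = 9.4466

step 1: w=[0.0000, 0.0000, 0.0000, 0.0000, 0.0000, 0.0001, 0.0002, 0.0009, 0.0330, 0.0587, 0.5218, 0.3854]  mean=2.3366  Neff=2.3513  idx=[9, 10, 10, 10, 10, 10, 10, 11, 11, 11, 11, 11]
step 2: w=[0.3923, 0.1010, 0.1010, 0.1010, 0.1010, 0.1010, 0.1010, 0.0003, 0.0003, 0.0003, 0.0003, 0.0003]  mean=1.3357  Neff=4.6485  idx=[0, 0, 0, 0, 1, 1, 2, 3, 4, 5, 5, 6]
step 3: w=[0.1446, 0.1446, 0.1446, 0.1446, 0.0527, 0.0527, 0.0527, 0.0527, 0.0527, 0.0527, 0.0527, 0.0527]  mean=1.1206  Neff=9.4466  idx=[0, 0, 1, 2, 2, 3, 3, 5, 6, 8, 9, 11]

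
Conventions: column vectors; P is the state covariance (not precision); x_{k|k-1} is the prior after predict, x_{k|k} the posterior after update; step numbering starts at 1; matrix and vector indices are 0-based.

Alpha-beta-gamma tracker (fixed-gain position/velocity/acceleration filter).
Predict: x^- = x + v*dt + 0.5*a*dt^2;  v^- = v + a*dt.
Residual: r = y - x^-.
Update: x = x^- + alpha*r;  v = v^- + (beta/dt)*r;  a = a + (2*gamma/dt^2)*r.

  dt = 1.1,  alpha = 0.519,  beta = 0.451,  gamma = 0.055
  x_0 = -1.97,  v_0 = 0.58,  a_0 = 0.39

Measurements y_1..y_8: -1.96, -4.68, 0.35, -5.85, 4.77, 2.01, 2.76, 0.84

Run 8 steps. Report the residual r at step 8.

resid = -5.6544

step 1: x_pred=-1.0960  r=-0.8640  x^+=-1.5444  v^+=0.6548  a^+=0.3115
step 2: x_pred=-0.6357  r=-4.0443  x^+=-2.7347  v^+=-0.6608  a^+=-0.0562
step 3: x_pred=-3.4955  r=3.8455  x^+=-1.4997  v^+=0.8541  a^+=0.2934
step 4: x_pred=-0.3827  r=-5.4673  x^+=-3.2202  v^+=-1.0648  a^+=-0.2036
step 5: x_pred=-4.5147  r=9.2847  x^+=0.3041  v^+=2.5180  a^+=0.6404
step 6: x_pred=3.4613  r=-1.4513  x^+=2.7081  v^+=2.6274  a^+=0.5085
step 7: x_pred=5.9058  r=-3.1458  x^+=4.2732  v^+=1.8969  a^+=0.2225
step 8: x_pred=6.4944  r=-5.6544  x^+=3.5598  v^+=-0.1766  a^+=-0.2915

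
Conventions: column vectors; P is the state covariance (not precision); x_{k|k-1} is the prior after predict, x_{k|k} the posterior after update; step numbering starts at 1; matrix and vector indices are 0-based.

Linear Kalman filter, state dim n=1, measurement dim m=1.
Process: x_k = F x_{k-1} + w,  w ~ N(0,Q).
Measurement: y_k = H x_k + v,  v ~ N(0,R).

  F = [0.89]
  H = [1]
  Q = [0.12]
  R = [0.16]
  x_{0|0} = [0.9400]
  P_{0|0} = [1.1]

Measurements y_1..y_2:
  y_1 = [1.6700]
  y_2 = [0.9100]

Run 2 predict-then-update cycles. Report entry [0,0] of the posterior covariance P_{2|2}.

P_post[0,0] = 0.0942

step 1: x^-=[0.8366]  P^-=[0.9913]  S=[1.1513]  K=[0.8610]  nu=[0.8334]  x^+=[1.5542]  P^+=[0.1378]
step 2: x^-=[1.3832]  P^-=[0.2291]  S=[0.3891]  K=[0.5888]  nu=[-0.4732]  x^+=[1.1046]  P^+=[0.0942]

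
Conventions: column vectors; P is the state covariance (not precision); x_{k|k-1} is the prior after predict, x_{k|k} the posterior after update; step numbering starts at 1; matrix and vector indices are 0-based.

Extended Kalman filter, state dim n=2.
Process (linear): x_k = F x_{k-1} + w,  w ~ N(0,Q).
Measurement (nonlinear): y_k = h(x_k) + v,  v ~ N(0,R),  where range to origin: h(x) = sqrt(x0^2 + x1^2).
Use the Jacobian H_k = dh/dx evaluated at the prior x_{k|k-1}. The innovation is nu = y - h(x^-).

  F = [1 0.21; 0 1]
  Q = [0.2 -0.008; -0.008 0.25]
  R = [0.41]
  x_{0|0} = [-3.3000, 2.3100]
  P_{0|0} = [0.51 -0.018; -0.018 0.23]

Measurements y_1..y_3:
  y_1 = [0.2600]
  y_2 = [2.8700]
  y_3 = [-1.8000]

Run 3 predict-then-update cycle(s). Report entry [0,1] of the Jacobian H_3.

step 1: x^-=[-2.8149, 2.3100]  P^-=[0.7126 0.0223; 0.0223 0.4800]  H_jac=[-0.7730 0.6344]  S=[1.0071]  K=[-0.5329; 0.2852]  nu=[-3.3814]  x^+=[-1.0129, 1.3455]  P^+=[0.4266 0.1754; 0.1754 0.3981]
step 2: x^-=[-0.7304, 1.3455]  P^-=[0.7178 0.2510; 0.2510 0.6481]  H_jac=[-0.4771 0.8789]  S=[0.8635]  K=[-0.1411; 0.5210]  nu=[1.3390]  x^+=[-0.9193, 2.0431]  P^+=[0.7006 0.3145; 0.3145 0.4137]
step 3: x^-=[-0.4903, 2.0431]  P^-=[1.0509 0.3933; 0.3933 0.6637]  H_jac=[-0.2333 0.9724]  S=[0.9163]  K=[0.1498; 0.6042]  nu=[-3.9011]  x^+=[-1.0746, -0.3139]  P^+=[1.0303 0.3104; 0.3104 0.3292]

H_jac[0,1] = 0.9724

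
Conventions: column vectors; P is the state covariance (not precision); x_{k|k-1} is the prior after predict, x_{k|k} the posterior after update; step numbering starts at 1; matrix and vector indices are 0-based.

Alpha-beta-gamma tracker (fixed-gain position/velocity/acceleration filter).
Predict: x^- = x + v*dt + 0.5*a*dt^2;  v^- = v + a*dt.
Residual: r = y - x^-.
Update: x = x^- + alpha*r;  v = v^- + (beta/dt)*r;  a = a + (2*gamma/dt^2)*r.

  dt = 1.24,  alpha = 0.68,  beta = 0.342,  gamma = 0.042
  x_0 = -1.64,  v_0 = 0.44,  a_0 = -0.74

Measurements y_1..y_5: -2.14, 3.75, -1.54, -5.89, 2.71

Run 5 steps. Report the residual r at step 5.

step 1: x_pred=-1.6633  r=-0.4767  x^+=-1.9875  v^+=-0.6091  a^+=-0.7660
step 2: x_pred=-3.3316  r=7.0816  x^+=1.4839  v^+=0.3942  a^+=-0.3792
step 3: x_pred=1.6812  r=-3.2212  x^+=-0.5092  v^+=-0.9644  a^+=-0.5551
step 4: x_pred=-2.1319  r=-3.7581  x^+=-4.6874  v^+=-2.6893  a^+=-0.7605
step 5: x_pred=-8.6067  r=11.3167  x^+=-0.9114  v^+=-0.5110  a^+=-0.1422

resid = 11.3167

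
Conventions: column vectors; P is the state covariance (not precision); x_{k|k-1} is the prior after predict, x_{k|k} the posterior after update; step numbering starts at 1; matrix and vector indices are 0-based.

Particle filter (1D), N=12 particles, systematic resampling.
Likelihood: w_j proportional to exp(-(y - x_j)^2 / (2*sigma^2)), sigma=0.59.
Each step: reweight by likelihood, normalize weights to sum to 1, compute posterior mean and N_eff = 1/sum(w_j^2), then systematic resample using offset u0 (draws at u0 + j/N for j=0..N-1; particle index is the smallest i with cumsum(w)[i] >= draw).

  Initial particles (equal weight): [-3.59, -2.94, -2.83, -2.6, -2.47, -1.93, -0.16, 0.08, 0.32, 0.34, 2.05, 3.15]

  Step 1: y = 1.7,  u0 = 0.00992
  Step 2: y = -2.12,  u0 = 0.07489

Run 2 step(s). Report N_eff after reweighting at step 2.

N_eff = 1.3405

step 1: w=[0.0000, 0.0000, 0.0000, 0.0000, 0.0000, 0.0000, 0.0066, 0.0219, 0.0616, 0.0667, 0.7968, 0.0464]  mean=1.8226  Neff=1.5484  idx=[7, 9, 10, 10, 10, 10, 10, 10, 10, 10, 10, 10]
step 2: w=[0.8507, 0.1493, 0.0000, 0.0000, 0.0000, 0.0000, 0.0000, 0.0000, 0.0000, 0.0000, 0.0000, 0.0000]  mean=0.1188  Neff=1.3405  idx=[0, 0, 0, 0, 0, 0, 0, 0, 0, 0, 1, 1]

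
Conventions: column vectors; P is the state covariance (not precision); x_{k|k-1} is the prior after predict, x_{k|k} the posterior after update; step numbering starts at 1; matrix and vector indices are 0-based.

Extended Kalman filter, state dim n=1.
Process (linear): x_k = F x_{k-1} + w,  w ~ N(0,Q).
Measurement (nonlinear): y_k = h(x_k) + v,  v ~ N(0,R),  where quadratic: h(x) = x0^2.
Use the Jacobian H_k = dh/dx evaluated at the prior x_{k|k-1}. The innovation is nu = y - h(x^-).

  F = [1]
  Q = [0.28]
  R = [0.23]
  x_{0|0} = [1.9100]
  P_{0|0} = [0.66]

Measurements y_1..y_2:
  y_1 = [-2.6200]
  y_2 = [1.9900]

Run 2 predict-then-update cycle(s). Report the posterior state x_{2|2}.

step 1: x^-=[1.9100]  P^-=[0.9400]  H_jac=[3.8200]  S=[13.9469]  K=[0.2575]  nu=[-6.2681]  x^+=[0.2962]  P^+=[0.0155]
step 2: x^-=[0.2962]  P^-=[0.2955]  H_jac=[0.5924]  S=[0.3337]  K=[0.5246]  nu=[1.9023]  x^+=[1.2941]  P^+=[0.2037]

x_post = [1.2941]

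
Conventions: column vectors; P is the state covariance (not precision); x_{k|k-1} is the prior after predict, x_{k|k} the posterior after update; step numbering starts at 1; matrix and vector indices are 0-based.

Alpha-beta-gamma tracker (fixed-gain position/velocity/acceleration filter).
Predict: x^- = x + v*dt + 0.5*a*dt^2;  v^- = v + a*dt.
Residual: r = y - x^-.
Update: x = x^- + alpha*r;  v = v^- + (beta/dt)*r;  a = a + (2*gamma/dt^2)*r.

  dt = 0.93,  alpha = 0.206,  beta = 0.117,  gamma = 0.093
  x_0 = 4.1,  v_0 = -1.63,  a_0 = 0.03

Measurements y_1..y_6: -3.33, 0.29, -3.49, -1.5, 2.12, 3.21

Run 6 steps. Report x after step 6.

x_post = -5.3102

step 1: x_pred=2.5971  r=-5.9271  x^+=1.3761  v^+=-2.3478  a^+=-1.2446
step 2: x_pred=-1.3456  r=1.6356  x^+=-1.0086  v^+=-3.2995  a^+=-0.8929
step 3: x_pred=-4.4633  r=0.9733  x^+=-4.2628  v^+=-4.0075  a^+=-0.6836
step 4: x_pred=-8.2854  r=6.7854  x^+=-6.8876  v^+=-3.7896  a^+=0.7756
step 5: x_pred=-10.0765  r=12.1965  x^+=-7.5640  v^+=-1.5338  a^+=3.3985
step 6: x_pred=-7.5207  r=10.7307  x^+=-5.3102  v^+=2.9768  a^+=5.7062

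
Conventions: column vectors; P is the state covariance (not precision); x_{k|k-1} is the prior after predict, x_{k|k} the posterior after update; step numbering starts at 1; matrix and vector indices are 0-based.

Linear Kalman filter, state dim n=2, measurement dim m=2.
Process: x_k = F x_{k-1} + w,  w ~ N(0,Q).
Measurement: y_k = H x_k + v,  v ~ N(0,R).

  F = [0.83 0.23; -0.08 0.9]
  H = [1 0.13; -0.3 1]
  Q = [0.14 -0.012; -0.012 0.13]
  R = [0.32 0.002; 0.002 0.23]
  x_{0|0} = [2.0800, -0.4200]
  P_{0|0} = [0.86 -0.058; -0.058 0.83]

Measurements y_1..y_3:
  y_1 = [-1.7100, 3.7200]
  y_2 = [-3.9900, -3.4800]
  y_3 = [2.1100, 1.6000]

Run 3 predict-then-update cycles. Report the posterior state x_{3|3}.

step 1: x^-=[1.6298, -0.5444]  P^-=[0.7542 0.0604; 0.0604 0.8162]  S=[1.1037 -0.0601; -0.0601 1.0778]  K=[0.6842 -0.1157; 0.1918 0.7511]  nu=[-3.2690, 4.7533]  x^+=[-1.1568, 2.3990]  P^+=[0.2136 0.0388; 0.0388 0.1848]
step 2: x^-=[-0.4083, 2.2517]  P^-=[0.3118 0.0404; 0.0404 0.2755]  S=[0.6469 -0.0169; -0.0169 0.5093]  K=[0.4877 -0.0882; 0.1314 0.5214]  nu=[-3.8744, -5.8542]  x^+=[-1.7819, -1.3101]  P^+=[0.1525 0.0264; 0.0264 0.1281]
step 3: x^-=[-1.7803, -1.0365]  P^-=[0.2619 0.0237; 0.0237 0.2310]  S=[0.5920 -0.0238; -0.0238 0.4703]  K=[0.4438 -0.0943; 0.1101 0.4815]  nu=[4.0250, 2.1024]  x^+=[-0.1920, 0.4188]  P^+=[0.1391 0.0209; 0.0209 0.1173]

x_post = [-0.1920, 0.4188]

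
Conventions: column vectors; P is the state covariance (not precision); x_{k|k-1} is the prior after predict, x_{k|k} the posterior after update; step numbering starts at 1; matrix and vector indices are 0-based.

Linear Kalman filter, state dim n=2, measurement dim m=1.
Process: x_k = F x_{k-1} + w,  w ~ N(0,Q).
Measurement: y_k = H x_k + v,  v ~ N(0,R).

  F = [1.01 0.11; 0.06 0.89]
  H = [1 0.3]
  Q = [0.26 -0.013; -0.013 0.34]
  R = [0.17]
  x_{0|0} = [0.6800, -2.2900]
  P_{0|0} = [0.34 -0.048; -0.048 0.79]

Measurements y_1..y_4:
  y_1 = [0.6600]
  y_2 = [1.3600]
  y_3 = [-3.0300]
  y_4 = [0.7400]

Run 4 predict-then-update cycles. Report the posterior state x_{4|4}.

step 1: x^-=[0.4349, -1.9973]  P^-=[0.6057 0.0415; 0.0415 0.9619]  S=[0.8872]  K=[0.6968; 0.3720]  nu=[0.8243]  x^+=[1.0092, -1.6907]  P^+=[0.1750 -0.1885; -0.1885 0.8391]
step 2: x^-=[0.8334, -1.4441]  P^-=[0.4068 -0.0909; -0.0909 0.9851]  S=[0.6109]  K=[0.6212; 0.3350]  nu=[0.9599]  x^+=[1.4297, -1.1226]  P^+=[0.1710 -0.2180; -0.2180 0.9166]
step 3: x^-=[1.3205, -0.9134]  P^-=[0.3971 -0.1103; -0.1103 1.0434]  S=[0.5948]  K=[0.6120; 0.3407]  nu=[-4.0765]  x^+=[-1.1742, -2.3024]  P^+=[0.1743 -0.2344; -0.2344 0.9743]
step 4: x^-=[-1.4392, -2.1196]  P^-=[0.3976 -0.1193; -0.1193 1.0873]  S=[0.5939]  K=[0.6092; 0.3485]  nu=[2.8151]  x^+=[0.2757, -1.1386]  P^+=[0.1772 -0.2453; -0.2453 1.0152]

x_post = [0.2757, -1.1386]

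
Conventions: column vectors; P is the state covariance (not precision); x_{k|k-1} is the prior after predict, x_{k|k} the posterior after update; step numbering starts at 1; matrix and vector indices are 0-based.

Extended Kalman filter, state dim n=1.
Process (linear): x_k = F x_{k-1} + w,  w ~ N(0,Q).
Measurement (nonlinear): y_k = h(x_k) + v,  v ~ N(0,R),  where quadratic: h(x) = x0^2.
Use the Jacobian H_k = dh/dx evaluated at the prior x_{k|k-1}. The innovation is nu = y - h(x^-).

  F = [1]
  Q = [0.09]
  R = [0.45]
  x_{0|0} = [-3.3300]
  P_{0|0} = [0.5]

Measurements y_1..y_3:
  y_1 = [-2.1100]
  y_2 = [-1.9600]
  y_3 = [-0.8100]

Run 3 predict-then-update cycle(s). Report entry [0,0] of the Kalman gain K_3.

step 1: x^-=[-3.3300]  P^-=[0.5900]  H_jac=[-6.6600]  S=[26.6198]  K=[-0.1476]  nu=[-13.1989]  x^+=[-1.3817]  P^+=[0.0100]
step 2: x^-=[-1.3817]  P^-=[0.1000]  H_jac=[-2.7634]  S=[1.2134]  K=[-0.2277]  nu=[-3.8691]  x^+=[-0.5008]  P^+=[0.0371]
step 3: x^-=[-0.5008]  P^-=[0.1271]  H_jac=[-1.0016]  S=[0.5775]  K=[-0.2204]  nu=[-1.0608]  x^+=[-0.2670]  P^+=[0.0990]

K[0,0] = -0.2204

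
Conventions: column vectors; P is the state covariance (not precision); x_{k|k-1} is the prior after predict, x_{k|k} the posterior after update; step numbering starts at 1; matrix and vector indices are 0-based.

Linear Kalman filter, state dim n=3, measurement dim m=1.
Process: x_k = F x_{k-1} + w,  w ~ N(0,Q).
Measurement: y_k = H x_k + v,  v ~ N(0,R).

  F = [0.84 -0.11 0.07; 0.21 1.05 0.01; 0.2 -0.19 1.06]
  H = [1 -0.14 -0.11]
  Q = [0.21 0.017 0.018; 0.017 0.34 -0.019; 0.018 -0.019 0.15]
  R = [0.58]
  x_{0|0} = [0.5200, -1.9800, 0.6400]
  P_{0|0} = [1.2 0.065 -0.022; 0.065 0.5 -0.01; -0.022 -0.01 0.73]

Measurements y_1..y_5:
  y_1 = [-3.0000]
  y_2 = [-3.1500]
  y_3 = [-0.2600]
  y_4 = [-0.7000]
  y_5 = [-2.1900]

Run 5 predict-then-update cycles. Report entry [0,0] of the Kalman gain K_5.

K[0,0] = 0.4291

step 1: x^-=[0.6994, -1.9634, 1.1586]  P^-=[1.0519 0.2260 0.2538; 0.2260 0.9726 -0.0656; 0.2538 -0.0656 1.0260]  S=[1.5422]  K=[0.6434; 0.0630; 0.0973]  nu=[-3.8468]  x^+=[-1.7758, -2.2056, 0.7841]  P^+=[0.4134 0.1636 0.1572; 0.1636 0.9665 -0.0751; 0.1572 -0.0751 1.0114]
step 2: x^-=[-1.1942, -2.6809, 0.8951]  P^-=[0.5078 0.1177 0.3049; 0.1177 1.4951 -0.2040; 0.3049 -0.2040 1.4223]  S=[1.0280]  K=[0.4453; -0.0673; 0.1722]  nu=[-2.2327]  x^+=[-2.1884, -2.5306, 0.5106]  P^+=[0.3039 0.1485 0.2261; 0.1485 1.4904 -0.1921; 0.2261 -0.1921 1.3918]
step 3: x^-=[-1.5241, -3.1116, 0.5843]  P^-=[0.4514 0.0183 0.4059; 0.0183 2.0592 -0.4262; 0.4059 -0.4262 1.9418]  S=[0.9877]  K=[0.4092; -0.2259; 0.2552]  nu=[0.8928]  x^+=[-1.1588, -3.3133, 0.8121]  P^+=[0.2860 0.1096 0.3028; 0.1096 2.0088 -0.3693; 0.3028 -0.3693 1.8775]
step 4: x^-=[-0.5521, -3.7142, 1.2586]  P^-=[0.4664 -0.0889 0.5493; -0.0889 2.6093 -0.7115; 0.5493 -0.7115 2.6123]  S=[1.0112]  K=[0.4137; -0.3717; 0.3575]  nu=[-0.5295]  x^+=[-0.7711, -3.5174, 1.0693]  P^+=[0.2933 0.0667 0.3997; 0.0667 2.4696 -0.5771; 0.3997 -0.5771 2.4830]
step 5: x^-=[-0.1860, -3.8445, 1.6476]  P^-=[0.5025 -0.1901 0.7275; -0.1901 3.0949 -1.0132; 0.7275 -1.0132 3.4377]  S=[1.0468]  K=[0.4291; -0.4890; 0.4692]  nu=[-2.3610]  x^+=[-1.1990, -2.6899, 0.5397]  P^+=[0.3098 0.0296 0.5167; 0.0296 2.8445 -0.7730; 0.5167 -0.7730 3.2072]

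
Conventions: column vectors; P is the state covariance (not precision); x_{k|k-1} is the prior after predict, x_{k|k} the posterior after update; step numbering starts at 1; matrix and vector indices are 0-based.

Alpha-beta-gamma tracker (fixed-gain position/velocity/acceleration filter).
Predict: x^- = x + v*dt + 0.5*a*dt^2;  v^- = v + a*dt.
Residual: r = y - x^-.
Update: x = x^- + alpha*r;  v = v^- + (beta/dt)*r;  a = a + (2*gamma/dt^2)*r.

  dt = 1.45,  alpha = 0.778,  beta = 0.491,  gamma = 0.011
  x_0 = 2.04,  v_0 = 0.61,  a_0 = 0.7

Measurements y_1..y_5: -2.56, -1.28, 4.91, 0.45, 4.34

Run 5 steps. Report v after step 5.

v_post = 1.9134

step 1: x_pred=3.6604  r=-6.2204  x^+=-1.1791  v^+=-0.4813  a^+=0.6349
step 2: x_pred=-1.2096  r=-0.0704  x^+=-1.2644  v^+=0.4154  a^+=0.6342
step 3: x_pred=0.0047  r=4.9053  x^+=3.8210  v^+=2.9960  a^+=0.6855
step 4: x_pred=8.8859  r=-8.4359  x^+=2.3228  v^+=1.1334  a^+=0.5972
step 5: x_pred=4.5941  r=-0.2541  x^+=4.3964  v^+=1.9134  a^+=0.5946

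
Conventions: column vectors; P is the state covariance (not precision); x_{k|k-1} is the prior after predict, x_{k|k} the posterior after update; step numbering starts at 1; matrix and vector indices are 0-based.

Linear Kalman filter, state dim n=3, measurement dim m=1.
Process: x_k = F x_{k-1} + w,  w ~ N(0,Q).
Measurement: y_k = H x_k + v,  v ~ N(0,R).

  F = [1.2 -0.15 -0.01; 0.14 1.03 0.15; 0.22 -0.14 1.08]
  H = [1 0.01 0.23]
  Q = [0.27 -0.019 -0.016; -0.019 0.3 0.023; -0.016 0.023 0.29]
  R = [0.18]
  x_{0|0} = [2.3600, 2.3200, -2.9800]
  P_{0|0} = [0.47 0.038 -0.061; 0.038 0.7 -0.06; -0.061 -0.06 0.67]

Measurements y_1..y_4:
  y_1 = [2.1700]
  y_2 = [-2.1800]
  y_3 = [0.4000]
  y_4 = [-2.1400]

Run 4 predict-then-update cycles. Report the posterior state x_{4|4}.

step 1: x^-=[2.5138, 2.2730, -3.0240]  P^-=[0.9502 -0.0120 0.0386; -0.0120 1.0568 -0.0238; 0.0386 -0.0238 1.0948]  S=[1.2057]  K=[0.7954; -0.0057; 0.2407]  nu=[0.3290]  x^+=[2.7755, 2.2711, -2.9448]  P^+=[0.1874 -0.0065 -0.1922; -0.0065 1.0567 -0.0221; -0.1922 -0.0221 1.0249]
step 2: x^-=[3.0194, 2.2861, -2.8878]  P^-=[0.5707 -0.1938 -0.1992; -0.1938 1.4310 -0.0185; -0.1992 -0.0185 1.4310]  S=[0.7309]  K=[0.7154; -0.2514; 0.1775]  nu=[-4.5580]  x^+=[-0.2416, 3.4319, -3.6969]  P^+=[0.1966 -0.0624 -0.2920; -0.0624 1.3848 0.0142; -0.2920 0.0142 1.4080]
step 3: x^-=[-0.7677, 2.9465, -4.5263]  P^-=[0.6139 -0.3304 -0.3178; -0.3304 1.7788 0.0062; -0.3178 0.0062 1.8297]  S=[0.7381]  K=[0.7282; -0.4217; 0.1397]  nu=[2.1793]  x^+=[0.8193, 2.0276, -4.2219]  P^+=[0.2225 -0.1038 -0.3929; -0.1038 1.6476 0.0497; -0.3929 0.0497 1.8153]
step 4: x^-=[0.7212, 1.5699, -4.6632]  P^-=[0.6746 -0.4368 -0.4377; -0.4368 2.0621 0.0467; -0.4377 0.0467 2.2551]  S=[0.7642]  K=[0.7453; -0.5306; 0.1066]  nu=[-1.8043]  x^+=[-0.6235, 2.5272, -4.8556]  P^+=[0.2501 -0.1347 -0.4984; -0.1347 1.8470 0.0899; -0.4984 0.0899 2.2464]

x_post = [-0.6235, 2.5272, -4.8556]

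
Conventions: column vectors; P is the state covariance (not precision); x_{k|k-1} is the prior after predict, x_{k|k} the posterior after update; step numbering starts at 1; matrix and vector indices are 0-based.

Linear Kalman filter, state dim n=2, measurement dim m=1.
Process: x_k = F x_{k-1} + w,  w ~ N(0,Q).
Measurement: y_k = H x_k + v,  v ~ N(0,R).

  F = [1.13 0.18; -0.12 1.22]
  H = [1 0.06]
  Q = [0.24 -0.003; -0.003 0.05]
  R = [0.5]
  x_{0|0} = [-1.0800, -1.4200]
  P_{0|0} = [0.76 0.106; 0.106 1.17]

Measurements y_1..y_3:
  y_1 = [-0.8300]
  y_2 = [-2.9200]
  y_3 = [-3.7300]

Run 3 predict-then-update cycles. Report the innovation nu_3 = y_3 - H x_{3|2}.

innov = [-0.6868]

step 1: x^-=[-1.4760, -1.6028]  P^-=[1.2915 0.2947; 0.2947 1.7713]  S=[1.8332]  K=[0.7141; 0.2187]  nu=[0.7422]  x^+=[-0.9460, -1.4405]  P^+=[0.3566 0.0084; 0.0084 1.6836]
step 2: x^-=[-1.3283, -1.6438]  P^-=[0.7532 0.3297; 0.3297 2.5586]  S=[1.3020]  K=[0.5937; 0.3711]  nu=[-1.4931]  x^+=[-2.2147, -2.1980]  P^+=[0.2943 0.0428; 0.0428 2.3792]
step 3: x^-=[-2.8983, -2.4158]  P^-=[0.7103 0.5377; 0.5377 3.5830]  S=[1.2877]  K=[0.5766; 0.5845]  nu=[-0.6868]  x^+=[-3.2943, -2.8172]  P^+=[0.2821 0.1037; 0.1037 3.1431]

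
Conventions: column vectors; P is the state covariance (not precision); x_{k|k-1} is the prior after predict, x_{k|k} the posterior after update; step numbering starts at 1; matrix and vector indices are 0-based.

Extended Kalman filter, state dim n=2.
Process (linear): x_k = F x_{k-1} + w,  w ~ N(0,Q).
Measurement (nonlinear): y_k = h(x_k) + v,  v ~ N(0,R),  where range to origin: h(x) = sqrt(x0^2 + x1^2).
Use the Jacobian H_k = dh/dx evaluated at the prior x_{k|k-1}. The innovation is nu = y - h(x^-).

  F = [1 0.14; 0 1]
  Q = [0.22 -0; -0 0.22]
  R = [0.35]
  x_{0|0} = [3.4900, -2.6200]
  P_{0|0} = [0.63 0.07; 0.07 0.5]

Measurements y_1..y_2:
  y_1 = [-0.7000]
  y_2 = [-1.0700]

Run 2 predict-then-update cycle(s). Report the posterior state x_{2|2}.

step 1: x^-=[3.1232, -2.6200]  P^-=[0.8794 0.1400; 0.1400 0.7200]  H_jac=[0.7661 -0.6427]  S=[1.0257]  K=[0.5691; -0.3466]  nu=[-4.7766]  x^+=[0.4047, -0.9645]  P^+=[0.5472 0.3423; 0.3423 0.5968]
step 2: x^-=[0.2696, -0.9645]  P^-=[0.8747 0.4259; 0.4259 0.8168]  H_jac=[0.2692 -0.9631]  S=[0.9502]  K=[-0.1838; -0.7072]  nu=[-2.0715]  x^+=[0.6504, 0.5005]  P^+=[0.8426 0.3024; 0.3024 0.3415]

x_post = [0.6504, 0.5005]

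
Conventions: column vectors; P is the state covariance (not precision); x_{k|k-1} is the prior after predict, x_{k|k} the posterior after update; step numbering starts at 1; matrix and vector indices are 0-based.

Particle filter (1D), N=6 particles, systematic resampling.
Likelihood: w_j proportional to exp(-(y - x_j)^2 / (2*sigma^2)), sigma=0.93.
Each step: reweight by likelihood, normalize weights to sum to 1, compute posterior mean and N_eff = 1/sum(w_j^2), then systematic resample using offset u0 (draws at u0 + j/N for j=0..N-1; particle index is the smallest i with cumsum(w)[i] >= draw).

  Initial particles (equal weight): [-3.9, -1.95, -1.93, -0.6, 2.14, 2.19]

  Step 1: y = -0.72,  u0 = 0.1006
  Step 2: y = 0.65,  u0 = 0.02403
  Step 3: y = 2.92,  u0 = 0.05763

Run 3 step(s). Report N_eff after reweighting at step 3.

N_eff = 5.0032

step 1: w=[0.0016, 0.2246, 0.2310, 0.5341, 0.0048, 0.0040]  mean=-1.1913  Neff=2.5702  idx=[1, 2, 2, 3, 3, 3]
step 2: w=[0.0157, 0.0167, 0.0167, 0.3170, 0.3170, 0.3170]  mean=-0.6656  Neff=3.3087  idx=[1, 3, 3, 4, 5, 5]
step 3: w=[0.0003, 0.1999, 0.1999, 0.1999, 0.1999, 0.1999]  mean=-0.6004  Neff=5.0032  idx=[1, 2, 2, 3, 4, 5]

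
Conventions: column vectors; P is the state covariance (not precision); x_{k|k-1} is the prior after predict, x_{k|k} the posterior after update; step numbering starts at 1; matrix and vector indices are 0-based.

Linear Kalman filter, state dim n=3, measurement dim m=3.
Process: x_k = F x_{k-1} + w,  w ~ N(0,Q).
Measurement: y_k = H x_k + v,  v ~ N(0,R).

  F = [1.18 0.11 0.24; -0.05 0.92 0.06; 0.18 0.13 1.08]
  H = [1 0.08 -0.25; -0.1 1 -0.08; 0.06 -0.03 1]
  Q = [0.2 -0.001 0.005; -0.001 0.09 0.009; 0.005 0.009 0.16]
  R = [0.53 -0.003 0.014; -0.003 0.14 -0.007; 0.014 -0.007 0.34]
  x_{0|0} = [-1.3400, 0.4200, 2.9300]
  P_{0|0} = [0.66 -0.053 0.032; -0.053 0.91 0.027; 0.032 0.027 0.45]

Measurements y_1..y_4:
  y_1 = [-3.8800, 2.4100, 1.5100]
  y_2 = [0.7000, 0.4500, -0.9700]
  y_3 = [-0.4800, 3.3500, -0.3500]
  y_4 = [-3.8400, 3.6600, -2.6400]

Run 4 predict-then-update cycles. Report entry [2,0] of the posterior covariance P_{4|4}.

step 1: x^-=[-0.8318, 0.6292, 2.9778]  P^-=[1.1617 0.0094 0.3119; 0.0094 0.8712 0.1583; 0.3119 0.1583 0.7392]  S=[1.5827 -0.0831 0.2176; -0.0831 1.0053 0.0273; 0.2176 0.0273 1.1120]  K=[0.6509 -0.0831 0.2175; 0.0579 0.8555 0.0870; -0.0022 0.0490 0.6765]  nu=[-2.3541, 1.9358, -1.3990]  x^+=[-2.8294, 2.0272, 2.1314]  P^+=[0.3619 0.0261 0.0627; 0.0261 0.1237 0.0265; 0.0627 0.0265 0.2267]
step 2: x^-=[-2.6042, 2.1344, 2.0561]  P^-=[0.7621 0.0313 0.2335; 0.0313 0.1966 0.0632; 0.2335 0.0632 0.4713]  S=[1.2086 -0.0520 0.1762; -0.0520 0.3346 -0.0143; 0.1762 -0.0143 0.8383]  K=[0.5489 -0.0954 0.2150; 0.0400 0.5724 0.0720; 0.0178 0.0338 0.5735]  nu=[3.6475, -1.7803, -2.8058]  x^+=[-1.0354, 1.0593, 0.4518]  P^+=[0.3086 0.0194 0.0635; 0.0194 0.0832 0.0224; 0.0635 0.0224 0.1918]
step 3: x^-=[-0.9968, 1.0534, 0.4393]  P^-=[0.6839 0.0218 0.2119; 0.0218 0.1622 0.0513; 0.2119 0.0513 0.4271]  S=[1.1371 -0.0531 0.1605; -0.0531 0.3026 -0.0195; 0.1605 -0.0195 0.7919]  K=[0.5218 -0.1050 0.2102; 0.0345 0.5256 0.0663; 0.0196 0.0256 0.5500]  nu=[0.5423, 2.2320, -0.6979]  x^+=[-1.0947, 2.1990, 0.1233]  P^+=[0.2941 0.0167 0.0624; 0.0167 0.0763 0.0206; 0.0624 0.0206 0.1840]
step 4: x^-=[-1.0203, 2.0852, 0.2220]  P^-=[0.6617 0.0184 0.2044; 0.0184 0.1564 0.0480; 0.2044 0.0480 0.4162]  S=[1.1176 -0.0537 0.1543; -0.0537 0.2976 -0.0211; 0.1543 -0.0211 0.7803]  K=[0.5139 -0.1082 0.2075; 0.0328 0.5169 0.0644; 0.0192 0.0228 0.5441]  nu=[-2.9310, 1.4905, -2.7382]  x^+=[-3.2560, 2.5831, -1.2900]  P^+=[0.2897 0.0158 0.0616; 0.0158 0.0750 0.0200; 0.0616 0.0200 0.1820]

P_post[2,0] = 0.0616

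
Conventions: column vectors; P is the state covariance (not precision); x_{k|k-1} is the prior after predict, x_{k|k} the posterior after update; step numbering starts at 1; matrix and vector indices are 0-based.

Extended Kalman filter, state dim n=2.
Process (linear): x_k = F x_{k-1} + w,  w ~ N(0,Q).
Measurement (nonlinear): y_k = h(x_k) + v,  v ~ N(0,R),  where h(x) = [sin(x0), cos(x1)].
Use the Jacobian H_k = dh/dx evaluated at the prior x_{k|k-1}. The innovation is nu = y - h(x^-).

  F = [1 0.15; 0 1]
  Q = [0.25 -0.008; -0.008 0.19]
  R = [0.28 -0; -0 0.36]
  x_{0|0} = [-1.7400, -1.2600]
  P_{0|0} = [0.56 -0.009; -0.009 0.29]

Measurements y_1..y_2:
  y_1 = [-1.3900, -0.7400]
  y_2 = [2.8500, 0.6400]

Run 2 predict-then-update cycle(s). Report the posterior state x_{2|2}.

step 1: x^-=[-1.9290, -1.2600]  P^-=[0.8138 0.0265; 0.0265 0.4800]  H_jac=[-0.3506 0.0000; 0.0000 0.9521]  S=[0.3800 -0.0088; -0.0088 0.7951]  K=[-0.7502 0.0234; -0.0111 0.5746]  nu=[-0.4535, -1.0458]  x^+=[-1.6132, -1.8560]  P^+=[0.5992 0.0088; 0.0088 0.2173]
step 2: x^-=[-1.8916, -1.8560]  P^-=[0.8567 0.0334; 0.0334 0.4073]  H_jac=[-0.3154 0.0000; 0.0000 0.9596]  S=[0.3652 -0.0101; -0.0101 0.7351]  K=[-0.7389 0.0335; -0.0141 0.5315]  nu=[3.7990, 0.9213]  x^+=[-4.6678, -1.4200]  P^+=[0.6560 0.0126; 0.0126 0.1994]

x_post = [-4.6678, -1.4200]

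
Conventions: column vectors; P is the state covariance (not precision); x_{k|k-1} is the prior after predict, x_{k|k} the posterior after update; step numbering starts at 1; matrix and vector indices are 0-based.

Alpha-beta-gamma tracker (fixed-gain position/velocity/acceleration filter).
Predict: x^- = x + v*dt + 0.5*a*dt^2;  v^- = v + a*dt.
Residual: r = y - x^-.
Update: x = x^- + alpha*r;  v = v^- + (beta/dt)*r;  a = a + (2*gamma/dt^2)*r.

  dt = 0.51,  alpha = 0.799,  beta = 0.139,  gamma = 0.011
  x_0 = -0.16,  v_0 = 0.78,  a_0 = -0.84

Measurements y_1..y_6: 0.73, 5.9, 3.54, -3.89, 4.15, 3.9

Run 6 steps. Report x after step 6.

x_post = 3.6015

step 1: x_pred=0.1286  r=0.6014  x^+=0.6091  v^+=0.5155  a^+=-0.7891
step 2: x_pred=0.7694  r=5.1306  x^+=4.8687  v^+=1.5114  a^+=-0.3552
step 3: x_pred=5.5934  r=-2.0534  x^+=3.9527  v^+=0.7706  a^+=-0.5288
step 4: x_pred=4.2770  r=-8.1670  x^+=-2.2484  v^+=-1.7250  a^+=-1.2196
step 5: x_pred=-3.2868  r=7.4368  x^+=2.6552  v^+=-0.3201  a^+=-0.5906
step 6: x_pred=2.4151  r=1.4849  x^+=3.6015  v^+=-0.2166  a^+=-0.4650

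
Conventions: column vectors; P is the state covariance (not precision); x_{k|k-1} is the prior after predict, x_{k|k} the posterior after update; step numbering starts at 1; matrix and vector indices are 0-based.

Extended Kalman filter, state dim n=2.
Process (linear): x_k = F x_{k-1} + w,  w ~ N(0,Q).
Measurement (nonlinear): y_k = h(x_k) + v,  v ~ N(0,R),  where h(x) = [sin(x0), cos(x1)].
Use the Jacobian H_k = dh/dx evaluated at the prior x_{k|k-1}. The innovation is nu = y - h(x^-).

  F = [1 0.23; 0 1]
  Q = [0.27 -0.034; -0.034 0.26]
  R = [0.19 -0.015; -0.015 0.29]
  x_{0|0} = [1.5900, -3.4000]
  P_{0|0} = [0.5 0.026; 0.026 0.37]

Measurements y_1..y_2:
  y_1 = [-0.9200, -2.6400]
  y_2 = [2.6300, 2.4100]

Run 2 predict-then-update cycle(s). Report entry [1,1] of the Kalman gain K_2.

K[1,1] = 0.7864

step 1: x^-=[0.8080, -3.4000]  P^-=[0.8015 0.0771; 0.0771 0.6300]  H_jac=[0.6909 0.0000; 0.0000 -0.2555]  S=[0.5727 -0.0286; -0.0286 0.3311]  K=[0.9683 0.0242; 0.0690 -0.4802]  nu=[-1.6429, -1.6732]  x^+=[-0.8233, -2.7099]  P^+=[0.2657 0.0294; 0.0294 0.5490]
step 2: x^-=[-1.4466, -2.7099]  P^-=[0.5783 0.1217; 0.1217 0.8090]  H_jac=[0.1239 0.0000; 0.0000 0.4184]  S=[0.1989 -0.0087; -0.0087 0.4316]  K=[0.3658 0.1253; 0.1102 0.7864]  nu=[3.6223, 3.3183]  x^+=[0.2943, 0.2988]  P^+=[0.5457 0.0737; 0.0737 0.5412]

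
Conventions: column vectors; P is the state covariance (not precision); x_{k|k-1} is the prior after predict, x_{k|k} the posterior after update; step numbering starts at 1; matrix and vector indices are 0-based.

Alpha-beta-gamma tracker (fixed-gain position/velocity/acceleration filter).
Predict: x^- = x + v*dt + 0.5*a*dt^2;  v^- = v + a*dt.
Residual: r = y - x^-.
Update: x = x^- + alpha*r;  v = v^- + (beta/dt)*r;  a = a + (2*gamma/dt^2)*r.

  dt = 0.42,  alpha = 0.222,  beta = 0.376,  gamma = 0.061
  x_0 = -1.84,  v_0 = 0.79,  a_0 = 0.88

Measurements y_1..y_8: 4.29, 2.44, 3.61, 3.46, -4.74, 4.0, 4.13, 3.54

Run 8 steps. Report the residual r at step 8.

step 1: x_pred=-1.4306  r=5.7206  x^+=-0.1606  v^+=6.2809  a^+=4.8364
step 2: x_pred=2.9039  r=-0.4639  x^+=2.8009  v^+=7.8969  a^+=4.5156
step 3: x_pred=6.5159  r=-2.9059  x^+=5.8708  v^+=7.1919  a^+=2.5058
step 4: x_pred=9.1124  r=-5.6524  x^+=7.8576  v^+=3.1841  a^+=-1.4034
step 5: x_pred=9.0711  r=-13.8111  x^+=6.0050  v^+=-9.7696  a^+=-10.9553
step 6: x_pred=0.9356  r=3.0644  x^+=1.6159  v^+=-11.6274  a^+=-8.8360
step 7: x_pred=-4.0470  r=8.1770  x^+=-2.2317  v^+=-8.0182  a^+=-3.1807
step 8: x_pred=-5.8799  r=9.4199  x^+=-3.7886  v^+=-0.9211  a^+=3.3342

resid = 9.4199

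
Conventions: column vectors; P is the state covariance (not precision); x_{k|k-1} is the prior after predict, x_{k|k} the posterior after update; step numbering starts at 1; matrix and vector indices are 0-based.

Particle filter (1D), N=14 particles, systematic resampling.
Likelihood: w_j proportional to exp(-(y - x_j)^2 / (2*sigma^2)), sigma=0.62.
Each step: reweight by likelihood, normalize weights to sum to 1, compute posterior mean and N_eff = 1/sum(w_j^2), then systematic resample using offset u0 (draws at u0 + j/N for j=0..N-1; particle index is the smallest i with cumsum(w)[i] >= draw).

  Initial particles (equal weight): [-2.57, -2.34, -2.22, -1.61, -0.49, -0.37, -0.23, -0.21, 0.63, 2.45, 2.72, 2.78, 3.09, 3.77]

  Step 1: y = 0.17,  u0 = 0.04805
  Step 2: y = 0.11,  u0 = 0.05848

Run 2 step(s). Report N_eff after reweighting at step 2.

N_eff = 13.8092

step 1: w=[0.0000, 0.0001, 0.0002, 0.0044, 0.1546, 0.1864, 0.2212, 0.2258, 0.2069, 0.0003, 0.0001, 0.0000, 0.0000, 0.0000]  mean=-0.1193  Neff=4.9654  idx=[4, 4, 5, 5, 5, 6, 6, 6, 7, 7, 7, 8, 8, 8]
step 2: w=[0.0580, 0.0580, 0.0687, 0.0687, 0.0687, 0.0797, 0.0797, 0.0797, 0.0811, 0.0811, 0.0811, 0.0652, 0.0652, 0.0652]  mean=-0.1160  Neff=13.8092  idx=[1, 2, 3, 4, 5, 6, 7, 7, 8, 9, 10, 11, 12, 13]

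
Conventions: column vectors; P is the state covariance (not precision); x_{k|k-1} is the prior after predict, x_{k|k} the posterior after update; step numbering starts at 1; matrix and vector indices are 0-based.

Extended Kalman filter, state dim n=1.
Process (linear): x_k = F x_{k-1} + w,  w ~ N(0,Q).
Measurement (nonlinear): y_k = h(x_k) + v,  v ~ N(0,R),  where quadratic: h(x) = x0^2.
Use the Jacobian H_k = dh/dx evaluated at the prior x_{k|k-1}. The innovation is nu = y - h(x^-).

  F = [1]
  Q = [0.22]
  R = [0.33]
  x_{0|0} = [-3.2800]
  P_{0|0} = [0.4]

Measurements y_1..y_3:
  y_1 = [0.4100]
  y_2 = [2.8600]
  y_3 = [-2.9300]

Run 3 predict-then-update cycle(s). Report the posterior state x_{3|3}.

x_post = [-0.1627]

step 1: x^-=[-3.2800]  P^-=[0.6200]  H_jac=[-6.5600]  S=[27.0108]  K=[-0.1506]  nu=[-10.3484]  x^+=[-1.7218]  P^+=[0.0076]
step 2: x^-=[-1.7218]  P^-=[0.2276]  H_jac=[-3.4435]  S=[3.0286]  K=[-0.2588]  nu=[-0.1045]  x^+=[-1.6947]  P^+=[0.0248]
step 3: x^-=[-1.6947]  P^-=[0.2448]  H_jac=[-3.3895]  S=[3.1423]  K=[-0.2640]  nu=[-5.8021]  x^+=[-0.1627]  P^+=[0.0257]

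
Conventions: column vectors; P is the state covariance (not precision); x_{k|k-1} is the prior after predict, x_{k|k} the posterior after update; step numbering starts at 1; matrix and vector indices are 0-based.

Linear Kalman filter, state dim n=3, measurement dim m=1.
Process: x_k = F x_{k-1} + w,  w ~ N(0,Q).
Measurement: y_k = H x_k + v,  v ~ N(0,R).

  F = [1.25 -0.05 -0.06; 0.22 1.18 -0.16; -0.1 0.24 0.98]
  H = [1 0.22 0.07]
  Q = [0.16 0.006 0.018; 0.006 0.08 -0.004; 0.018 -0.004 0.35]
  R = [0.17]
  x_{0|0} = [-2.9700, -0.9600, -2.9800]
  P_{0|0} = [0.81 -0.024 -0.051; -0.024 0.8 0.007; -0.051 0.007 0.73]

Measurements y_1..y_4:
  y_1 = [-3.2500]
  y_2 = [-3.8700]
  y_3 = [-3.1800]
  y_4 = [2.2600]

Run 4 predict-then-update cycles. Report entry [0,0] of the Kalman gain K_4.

step 1: x^-=[-3.4857, -1.3094, -2.8538]  P^-=[1.4409 0.1639 -0.2063; 0.1639 1.2403 0.0879; -0.2063 0.0879 1.1197]  S=[1.7224]  K=[0.8491; 0.2571; -0.0631]  nu=[0.7235]  x^+=[-2.8713, -1.1234, -2.8994]  P^+=[0.1990 -0.2122 -0.1141; -0.2122 1.1264 0.1158; -0.1141 0.1158 1.1129]
step 2: x^-=[-3.3590, -1.4933, -2.8239]  P^-=[0.5221 -0.2887 -0.2983; -0.2887 1.5407 0.2530; -0.2983 0.2530 1.5727]  S=[0.6134]  K=[0.7136; 0.1109; -0.2162]  nu=[0.0152]  x^+=[-3.3481, -1.4917, -2.8272]  P^+=[0.2098 -0.3372 -0.2037; -0.3372 1.5332 0.2677; -0.2037 0.2677 1.5440]
step 3: x^-=[-3.9410, -2.0444, -2.7938]  P^-=[0.5714 -0.4790 -0.4880; -0.4790 2.0026 0.4575; -0.4880 0.4575 2.1053]  S=[0.5837]  K=[0.7399; -0.0109; -0.4111]  nu=[1.4063]  x^+=[-2.9004, -2.0597, -3.3720]  P^+=[0.2519 -0.4743 -0.3104; -0.4743 2.0026 0.4549; -0.3104 0.4549 2.0067]
step 4: x^-=[-3.3202, -2.5290, -3.5088]  P^-=[0.6743 -0.6803 -0.7111; -0.6803 2.5358 0.7106; -0.7111 0.7106 2.6927]  S=[0.6032]  K=[0.7872; -0.1206; -0.6073]  nu=[6.3822]  x^+=[1.7040, -3.2984, -7.3846]  P^+=[0.3005 -0.6231 -0.4228; -0.6231 2.5270 0.6664; -0.4228 0.6664 2.4702]

K[0,0] = 0.7872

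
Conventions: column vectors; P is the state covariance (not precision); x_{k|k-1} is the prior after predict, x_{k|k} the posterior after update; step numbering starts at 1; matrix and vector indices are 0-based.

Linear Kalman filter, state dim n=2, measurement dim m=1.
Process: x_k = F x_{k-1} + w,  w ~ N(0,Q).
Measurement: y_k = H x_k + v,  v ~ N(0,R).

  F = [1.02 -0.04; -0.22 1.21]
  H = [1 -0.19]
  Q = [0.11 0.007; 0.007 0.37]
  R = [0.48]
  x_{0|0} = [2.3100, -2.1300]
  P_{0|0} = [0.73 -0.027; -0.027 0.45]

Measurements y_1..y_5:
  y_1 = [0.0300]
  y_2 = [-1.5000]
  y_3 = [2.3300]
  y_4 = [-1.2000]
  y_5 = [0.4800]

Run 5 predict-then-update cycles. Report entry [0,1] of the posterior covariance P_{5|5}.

step 1: x^-=[2.4414, -3.0855]  P^-=[0.8724 -0.2122; -0.2122 1.0786]  S=[1.4720]  K=[0.6201; -0.2833]  nu=[-2.9976]  x^+=[0.5826, -2.2361]  P^+=[0.3065 0.0465; 0.0465 0.9604]
step 2: x^-=[0.6837, -2.8339]  P^-=[0.4266 -0.0505; -0.0505 1.7662]  S=[0.9895]  K=[0.4408; -0.3902]  nu=[-2.7222]  x^+=[-0.5162, -1.7718]  P^+=[0.2343 0.1197; 0.1197 1.6156]
step 3: x^-=[-0.4556, -2.0303]  P^-=[0.3466 0.0250; 0.0250 2.6830]  S=[0.9140]  K=[0.3740; -0.5304]  nu=[2.3999]  x^+=[0.4420, -3.3032]  P^+=[0.2187 0.2063; 0.2063 2.4258]
step 4: x^-=[0.5830, -4.0942]  P^-=[0.3246 0.0970; 0.0970 3.8224]  S=[0.9058]  K=[0.3381; -0.6948]  nu=[-2.5609]  x^+=[-0.2827, -2.3149]  P^+=[0.2211 0.3097; 0.3097 3.3852]
step 5: x^-=[-0.1958, -2.7389]  P^-=[0.3202 0.1785; 0.1785 5.1721]  S=[0.9191]  K=[0.3115; -0.8750]  nu=[0.1554]  x^+=[-0.1474, -2.8749]  P^+=[0.2310 0.4290; 0.4290 4.4684]

P_post[0,1] = 0.4290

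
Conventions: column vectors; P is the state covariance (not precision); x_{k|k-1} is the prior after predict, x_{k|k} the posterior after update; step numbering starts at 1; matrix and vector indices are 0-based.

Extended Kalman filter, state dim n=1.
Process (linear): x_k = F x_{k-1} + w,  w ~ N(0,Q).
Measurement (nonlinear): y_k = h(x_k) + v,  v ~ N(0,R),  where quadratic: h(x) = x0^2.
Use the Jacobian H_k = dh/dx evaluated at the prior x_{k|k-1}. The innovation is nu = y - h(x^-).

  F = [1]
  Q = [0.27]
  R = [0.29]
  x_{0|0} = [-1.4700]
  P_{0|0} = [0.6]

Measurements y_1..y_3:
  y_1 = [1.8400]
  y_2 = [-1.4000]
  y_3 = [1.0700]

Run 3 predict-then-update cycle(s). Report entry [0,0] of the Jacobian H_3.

H_jac[0,0] = -0.6118

step 1: x^-=[-1.4700]  P^-=[0.8700]  H_jac=[-2.9400]  S=[7.8099]  K=[-0.3275]  nu=[-0.3209]  x^+=[-1.3649]  P^+=[0.0323]
step 2: x^-=[-1.3649]  P^-=[0.3023]  H_jac=[-2.7298]  S=[2.5427]  K=[-0.3245]  nu=[-3.2630]  x^+=[-0.3059]  P^+=[0.0345]
step 3: x^-=[-0.3059]  P^-=[0.3045]  H_jac=[-0.6118]  S=[0.4040]  K=[-0.4611]  nu=[0.9764]  x^+=[-0.7562]  P^+=[0.2186]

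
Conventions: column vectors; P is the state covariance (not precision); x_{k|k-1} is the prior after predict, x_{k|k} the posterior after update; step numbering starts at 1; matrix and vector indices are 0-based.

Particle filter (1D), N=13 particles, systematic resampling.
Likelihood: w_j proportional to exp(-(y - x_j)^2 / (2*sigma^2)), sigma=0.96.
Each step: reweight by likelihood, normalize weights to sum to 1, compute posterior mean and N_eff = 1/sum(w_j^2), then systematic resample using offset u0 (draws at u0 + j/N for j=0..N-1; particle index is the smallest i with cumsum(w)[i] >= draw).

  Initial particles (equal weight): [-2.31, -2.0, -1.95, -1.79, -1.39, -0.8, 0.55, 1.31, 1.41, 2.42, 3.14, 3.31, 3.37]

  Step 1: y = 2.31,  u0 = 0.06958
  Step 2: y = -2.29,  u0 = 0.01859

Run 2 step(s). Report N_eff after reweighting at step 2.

step 1: w=[0.0000, 0.0000, 0.0000, 0.0000, 0.0001, 0.0012, 0.0441, 0.1376, 0.1525, 0.2352, 0.1629, 0.1376, 0.1287]  mean=2.3880  Neff=6.1929  idx=[7, 7, 8, 8, 9, 9, 9, 10, 10, 11, 11, 12, 12]
step 2: w=[0.2970, 0.2970, 0.1999, 0.1999, 0.0020, 0.0020, 0.0020, 0.0000, 0.0000, 0.0000, 0.0000, 0.0000, 0.0000]  mean=1.3568  Neff=3.9000  idx=[0, 0, 0, 0, 1, 1, 1, 1, 2, 2, 2, 3, 3]

N_eff = 3.9000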